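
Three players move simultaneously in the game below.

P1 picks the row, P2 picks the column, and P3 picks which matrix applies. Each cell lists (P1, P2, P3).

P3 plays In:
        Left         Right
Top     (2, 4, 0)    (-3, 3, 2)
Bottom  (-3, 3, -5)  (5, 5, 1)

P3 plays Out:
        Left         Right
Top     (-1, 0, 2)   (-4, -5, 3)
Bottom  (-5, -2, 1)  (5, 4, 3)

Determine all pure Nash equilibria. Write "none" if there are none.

The pure Nash equilibria are (Top, Left, Out), (Bottom, Right, Out).

For each strategy profile, look for a profitable unilateral deviation.
(Top, Left, In): P3 can switch to Out (0 → 2). Not NE.
(Top, Left, Out): P1 gets -1, best alternative -5; P2 gets 0, best alternative -5; P3 gets 2, best alternative 0. No profitable deviation — NE.
(Top, Right, In): P1 can switch to Bottom (-3 → 5). Not NE.
(Top, Right, Out): P1 can switch to Bottom (-4 → 5). Not NE.
(Bottom, Left, In): P1 can switch to Top (-3 → 2). Not NE.
(Bottom, Left, Out): P1 can switch to Top (-5 → -1). Not NE.
(Bottom, Right, In): P3 can switch to Out (1 → 3). Not NE.
(Bottom, Right, Out): P1 gets 5, best alternative -4; P2 gets 4, best alternative -2; P3 gets 3, best alternative 1. No profitable deviation — NE.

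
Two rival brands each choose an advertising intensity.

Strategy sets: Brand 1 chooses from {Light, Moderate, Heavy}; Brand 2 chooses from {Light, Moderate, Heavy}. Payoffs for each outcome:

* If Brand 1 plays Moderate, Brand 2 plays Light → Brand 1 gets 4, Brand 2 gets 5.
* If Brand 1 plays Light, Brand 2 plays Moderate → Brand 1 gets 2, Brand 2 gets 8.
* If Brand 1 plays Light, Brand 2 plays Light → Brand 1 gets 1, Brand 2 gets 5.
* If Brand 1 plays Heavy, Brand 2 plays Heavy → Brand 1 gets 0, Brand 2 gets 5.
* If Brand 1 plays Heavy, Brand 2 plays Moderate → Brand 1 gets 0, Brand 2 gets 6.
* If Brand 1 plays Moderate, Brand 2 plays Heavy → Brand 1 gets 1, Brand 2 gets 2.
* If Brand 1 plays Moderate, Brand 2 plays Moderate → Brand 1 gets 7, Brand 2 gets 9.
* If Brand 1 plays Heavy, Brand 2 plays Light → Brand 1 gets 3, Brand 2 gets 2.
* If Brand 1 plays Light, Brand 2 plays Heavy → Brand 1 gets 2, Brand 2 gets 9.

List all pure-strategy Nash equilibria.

Pure-strategy Nash equilibria: (Light, Heavy) and (Moderate, Moderate)

Brand 1 against Light: payoffs 1, 4, 3 → best response Moderate.
Brand 1 against Moderate: payoffs 2, 7, 0 → best response Moderate.
Brand 1 against Heavy: payoffs 2, 1, 0 → best response Light.
Brand 2 against Light: payoffs 5, 8, 9 → best response Heavy.
Brand 2 against Moderate: payoffs 5, 9, 2 → best response Moderate.
Brand 2 against Heavy: payoffs 2, 6, 5 → best response Moderate.
Mutual best responses: (Light, Heavy); (Moderate, Moderate).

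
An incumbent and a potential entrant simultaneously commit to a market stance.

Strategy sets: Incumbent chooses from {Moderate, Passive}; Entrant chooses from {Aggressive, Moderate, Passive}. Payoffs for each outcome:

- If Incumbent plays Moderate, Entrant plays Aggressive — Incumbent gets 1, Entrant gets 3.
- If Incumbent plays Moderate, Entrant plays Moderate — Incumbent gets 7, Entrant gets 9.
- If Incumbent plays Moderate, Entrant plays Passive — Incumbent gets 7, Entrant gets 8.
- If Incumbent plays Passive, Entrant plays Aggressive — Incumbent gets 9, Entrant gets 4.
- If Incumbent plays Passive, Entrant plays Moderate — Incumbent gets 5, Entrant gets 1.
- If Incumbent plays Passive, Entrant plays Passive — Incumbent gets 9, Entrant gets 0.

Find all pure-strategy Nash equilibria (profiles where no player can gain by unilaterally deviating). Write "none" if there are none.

Incumbent against Aggressive: payoffs 1, 9 → best response Passive.
Incumbent against Moderate: payoffs 7, 5 → best response Moderate.
Incumbent against Passive: payoffs 7, 9 → best response Passive.
Entrant against Moderate: payoffs 3, 9, 8 → best response Moderate.
Entrant against Passive: payoffs 4, 1, 0 → best response Aggressive.
Mutual best responses: (Moderate, Moderate); (Passive, Aggressive).

(Moderate, Moderate) and (Passive, Aggressive)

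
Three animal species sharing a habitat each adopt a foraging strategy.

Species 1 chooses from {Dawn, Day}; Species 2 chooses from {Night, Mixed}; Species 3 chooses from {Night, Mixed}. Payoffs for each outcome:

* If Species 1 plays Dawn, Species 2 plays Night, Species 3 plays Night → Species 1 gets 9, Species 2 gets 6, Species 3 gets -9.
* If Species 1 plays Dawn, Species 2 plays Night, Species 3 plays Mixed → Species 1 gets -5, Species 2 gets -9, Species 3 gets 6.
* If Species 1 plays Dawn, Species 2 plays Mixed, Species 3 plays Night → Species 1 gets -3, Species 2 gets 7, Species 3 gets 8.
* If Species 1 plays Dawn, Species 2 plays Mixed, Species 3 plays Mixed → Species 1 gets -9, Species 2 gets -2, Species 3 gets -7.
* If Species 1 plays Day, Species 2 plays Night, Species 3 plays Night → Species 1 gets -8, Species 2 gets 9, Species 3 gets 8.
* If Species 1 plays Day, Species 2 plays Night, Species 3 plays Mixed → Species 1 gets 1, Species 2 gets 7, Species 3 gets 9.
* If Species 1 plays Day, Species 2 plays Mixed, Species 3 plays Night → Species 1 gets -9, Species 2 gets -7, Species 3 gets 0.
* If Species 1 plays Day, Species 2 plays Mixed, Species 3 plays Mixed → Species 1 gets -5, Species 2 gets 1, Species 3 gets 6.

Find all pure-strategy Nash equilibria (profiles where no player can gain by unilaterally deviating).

Pure-strategy Nash equilibria: (Dawn, Mixed, Night), (Day, Night, Mixed)

Check each profile: it is a Nash equilibrium iff no player can strictly gain by switching unilaterally.
(Dawn, Night, Night): Species 2 can switch to Mixed (6 → 7). Not NE.
(Dawn, Night, Mixed): Species 1 can switch to Day (-5 → 1). Not NE.
(Dawn, Mixed, Night): Species 1 gets -3, best alternative -9; Species 2 gets 7, best alternative 6; Species 3 gets 8, best alternative -7. No profitable deviation — NE.
(Dawn, Mixed, Mixed): Species 1 can switch to Day (-9 → -5). Not NE.
(Day, Night, Night): Species 1 can switch to Dawn (-8 → 9). Not NE.
(Day, Night, Mixed): Species 1 gets 1, best alternative -5; Species 2 gets 7, best alternative 1; Species 3 gets 9, best alternative 8. No profitable deviation — NE.
(Day, Mixed, Night): Species 1 can switch to Dawn (-9 → -3). Not NE.
(Day, Mixed, Mixed): Species 2 can switch to Night (1 → 7). Not NE.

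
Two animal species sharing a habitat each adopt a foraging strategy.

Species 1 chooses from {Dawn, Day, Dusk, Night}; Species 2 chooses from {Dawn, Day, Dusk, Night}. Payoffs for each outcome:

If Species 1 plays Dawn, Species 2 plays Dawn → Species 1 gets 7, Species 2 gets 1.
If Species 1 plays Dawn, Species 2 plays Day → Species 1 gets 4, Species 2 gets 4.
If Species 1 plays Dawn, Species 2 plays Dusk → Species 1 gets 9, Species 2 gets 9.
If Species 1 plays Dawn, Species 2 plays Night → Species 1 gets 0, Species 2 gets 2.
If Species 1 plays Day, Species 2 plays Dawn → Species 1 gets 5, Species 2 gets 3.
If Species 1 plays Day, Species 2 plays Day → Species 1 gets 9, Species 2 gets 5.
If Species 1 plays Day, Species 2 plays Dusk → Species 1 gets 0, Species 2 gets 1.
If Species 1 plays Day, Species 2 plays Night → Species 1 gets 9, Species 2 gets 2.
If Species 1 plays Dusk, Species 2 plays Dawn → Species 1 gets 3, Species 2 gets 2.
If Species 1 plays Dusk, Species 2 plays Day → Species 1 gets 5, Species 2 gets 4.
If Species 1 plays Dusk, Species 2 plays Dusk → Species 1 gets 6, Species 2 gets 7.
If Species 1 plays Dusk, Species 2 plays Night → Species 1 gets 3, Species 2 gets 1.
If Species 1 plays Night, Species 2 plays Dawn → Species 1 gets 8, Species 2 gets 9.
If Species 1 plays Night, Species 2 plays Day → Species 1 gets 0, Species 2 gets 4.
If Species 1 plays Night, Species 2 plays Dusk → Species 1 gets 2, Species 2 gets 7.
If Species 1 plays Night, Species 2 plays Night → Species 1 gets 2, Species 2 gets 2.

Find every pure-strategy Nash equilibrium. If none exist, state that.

Pure-strategy Nash equilibria: (Dawn, Dusk); (Day, Day); (Night, Dawn)

Check each profile: it is a Nash equilibrium iff no player can strictly gain by switching unilaterally.
(Dawn, Dawn): Species 1 can switch to Night (7 → 8). Not NE.
(Dawn, Day): Species 1 can switch to Day (4 → 9). Not NE.
(Dawn, Dusk): Species 1 gets 9, best alternative 6; Species 2 gets 9, best alternative 4. No profitable deviation — NE.
(Dawn, Night): Species 1 can switch to Day (0 → 9). Not NE.
(Day, Dawn): Species 1 can switch to Dawn (5 → 7). Not NE.
(Day, Day): Species 1 gets 9, best alternative 5; Species 2 gets 5, best alternative 3. No profitable deviation — NE.
(Day, Dusk): Species 1 can switch to Dawn (0 → 9). Not NE.
(Day, Night): Species 2 can switch to Dawn (2 → 3). Not NE.
(Dusk, Dawn): Species 1 can switch to Dawn (3 → 7). Not NE.
(Dusk, Day): Species 1 can switch to Day (5 → 9). Not NE.
(Dusk, Dusk): Species 1 can switch to Dawn (6 → 9). Not NE.
(Dusk, Night): Species 1 can switch to Day (3 → 9). Not NE.
(Night, Dawn): Species 1 gets 8, best alternative 7; Species 2 gets 9, best alternative 7. No profitable deviation — NE.
(Night, Day): Species 1 can switch to Dawn (0 → 4). Not NE.
(Night, Dusk): Species 1 can switch to Dawn (2 → 9). Not NE.
(The remaining 1 profile has a profitable deviation by the same check.)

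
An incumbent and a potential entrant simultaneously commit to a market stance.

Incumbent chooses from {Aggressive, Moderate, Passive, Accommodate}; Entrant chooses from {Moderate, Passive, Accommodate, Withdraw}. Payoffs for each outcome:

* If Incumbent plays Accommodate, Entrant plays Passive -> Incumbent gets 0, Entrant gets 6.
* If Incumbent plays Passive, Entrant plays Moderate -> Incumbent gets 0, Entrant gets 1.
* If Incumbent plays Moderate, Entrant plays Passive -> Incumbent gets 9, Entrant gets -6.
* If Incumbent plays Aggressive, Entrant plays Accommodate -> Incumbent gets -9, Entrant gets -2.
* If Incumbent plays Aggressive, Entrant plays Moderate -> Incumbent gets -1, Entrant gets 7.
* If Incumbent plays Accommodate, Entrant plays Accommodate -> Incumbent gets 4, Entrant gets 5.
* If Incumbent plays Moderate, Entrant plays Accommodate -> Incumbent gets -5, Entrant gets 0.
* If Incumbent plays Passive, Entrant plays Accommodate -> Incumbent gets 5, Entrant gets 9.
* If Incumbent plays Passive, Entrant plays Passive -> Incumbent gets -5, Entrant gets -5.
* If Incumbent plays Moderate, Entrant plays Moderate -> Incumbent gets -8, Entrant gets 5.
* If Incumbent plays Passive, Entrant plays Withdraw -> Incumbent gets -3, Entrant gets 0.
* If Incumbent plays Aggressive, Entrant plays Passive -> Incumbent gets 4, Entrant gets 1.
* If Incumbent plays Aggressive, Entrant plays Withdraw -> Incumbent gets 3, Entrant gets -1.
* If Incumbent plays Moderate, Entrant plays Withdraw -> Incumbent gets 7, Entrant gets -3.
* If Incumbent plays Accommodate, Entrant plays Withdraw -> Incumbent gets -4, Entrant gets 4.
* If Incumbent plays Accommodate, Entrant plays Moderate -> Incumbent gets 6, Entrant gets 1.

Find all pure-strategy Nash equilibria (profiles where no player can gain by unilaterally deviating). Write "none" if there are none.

(Passive, Accommodate)

(Aggressive, Moderate): Incumbent can switch to Passive (-1 → 0). Not NE.
(Aggressive, Passive): Incumbent can switch to Moderate (4 → 9). Not NE.
(Aggressive, Accommodate): Incumbent can switch to Moderate (-9 → -5). Not NE.
(Aggressive, Withdraw): Incumbent can switch to Moderate (3 → 7). Not NE.
(Moderate, Moderate): Incumbent can switch to Aggressive (-8 → -1). Not NE.
(Moderate, Passive): Entrant can switch to Moderate (-6 → 5). Not NE.
(Moderate, Accommodate): Incumbent can switch to Passive (-5 → 5). Not NE.
(Moderate, Withdraw): Entrant can switch to Moderate (-3 → 5). Not NE.
(Passive, Moderate): Incumbent can switch to Accommodate (0 → 6). Not NE.
(Passive, Passive): Incumbent can switch to Aggressive (-5 → 4). Not NE.
(Passive, Accommodate): Incumbent gets 5, best alternative 4; Entrant gets 9, best alternative 1. No profitable deviation — NE.
(The remaining 5 profiles each have a profitable deviation by the same check.)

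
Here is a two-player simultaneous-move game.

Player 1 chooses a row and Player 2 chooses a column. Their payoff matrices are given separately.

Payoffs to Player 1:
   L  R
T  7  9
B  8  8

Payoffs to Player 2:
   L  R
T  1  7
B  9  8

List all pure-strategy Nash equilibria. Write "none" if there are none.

Check each profile: it is a Nash equilibrium iff no player can strictly gain by switching unilaterally.
(T, L): Player 1 can switch to B (7 → 8). Not NE.
(T, R): Player 1 gets 9, best alternative 8; Player 2 gets 7, best alternative 1. No profitable deviation — NE.
(B, L): Player 1 gets 8, best alternative 7; Player 2 gets 9, best alternative 8. No profitable deviation — NE.
(B, R): Player 1 can switch to T (8 → 9). Not NE.

The pure Nash equilibria are (T, R); (B, L).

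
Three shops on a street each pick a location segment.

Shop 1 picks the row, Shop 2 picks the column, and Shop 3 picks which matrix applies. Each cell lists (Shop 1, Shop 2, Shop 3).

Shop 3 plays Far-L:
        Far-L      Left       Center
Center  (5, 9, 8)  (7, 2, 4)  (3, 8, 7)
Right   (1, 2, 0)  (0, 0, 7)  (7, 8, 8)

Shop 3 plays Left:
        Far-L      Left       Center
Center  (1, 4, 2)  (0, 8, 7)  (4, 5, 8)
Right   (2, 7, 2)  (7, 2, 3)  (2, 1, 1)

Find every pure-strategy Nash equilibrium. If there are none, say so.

The pure Nash equilibria are (Center, Far-L, Far-L), (Right, Far-L, Left), (Right, Center, Far-L).

Shop 1 against (Far-L, Far-L): payoffs 5, 1 → best response Center.
Shop 1 against (Far-L, Left): payoffs 1, 2 → best response Right.
Shop 1 against (Left, Far-L): payoffs 7, 0 → best response Center.
Shop 1 against (Left, Left): payoffs 0, 7 → best response Right.
Shop 1 against (Center, Far-L): payoffs 3, 7 → best response Right.
Shop 1 against (Center, Left): payoffs 4, 2 → best response Center.
Shop 2 against (Center, Far-L): payoffs 9, 2, 8 → best response Far-L.
Shop 2 against (Center, Left): payoffs 4, 8, 5 → best response Left.
Shop 2 against (Right, Far-L): payoffs 2, 0, 8 → best response Center.
Shop 2 against (Right, Left): payoffs 7, 2, 1 → best response Far-L.
Shop 3 against (Center, Far-L): payoffs 8, 2 → best response Far-L.
Shop 3 against (Center, Left): payoffs 4, 7 → best response Left.
Shop 3 against (Center, Center): payoffs 7, 8 → best response Left.
Shop 3 against (Right, Far-L): payoffs 0, 2 → best response Left.
Shop 3 against (Right, Left): payoffs 7, 3 → best response Far-L.
Shop 3 against (Right, Center): payoffs 8, 1 → best response Far-L.
Mutual best responses: (Center, Far-L, Far-L); (Right, Far-L, Left); (Right, Center, Far-L).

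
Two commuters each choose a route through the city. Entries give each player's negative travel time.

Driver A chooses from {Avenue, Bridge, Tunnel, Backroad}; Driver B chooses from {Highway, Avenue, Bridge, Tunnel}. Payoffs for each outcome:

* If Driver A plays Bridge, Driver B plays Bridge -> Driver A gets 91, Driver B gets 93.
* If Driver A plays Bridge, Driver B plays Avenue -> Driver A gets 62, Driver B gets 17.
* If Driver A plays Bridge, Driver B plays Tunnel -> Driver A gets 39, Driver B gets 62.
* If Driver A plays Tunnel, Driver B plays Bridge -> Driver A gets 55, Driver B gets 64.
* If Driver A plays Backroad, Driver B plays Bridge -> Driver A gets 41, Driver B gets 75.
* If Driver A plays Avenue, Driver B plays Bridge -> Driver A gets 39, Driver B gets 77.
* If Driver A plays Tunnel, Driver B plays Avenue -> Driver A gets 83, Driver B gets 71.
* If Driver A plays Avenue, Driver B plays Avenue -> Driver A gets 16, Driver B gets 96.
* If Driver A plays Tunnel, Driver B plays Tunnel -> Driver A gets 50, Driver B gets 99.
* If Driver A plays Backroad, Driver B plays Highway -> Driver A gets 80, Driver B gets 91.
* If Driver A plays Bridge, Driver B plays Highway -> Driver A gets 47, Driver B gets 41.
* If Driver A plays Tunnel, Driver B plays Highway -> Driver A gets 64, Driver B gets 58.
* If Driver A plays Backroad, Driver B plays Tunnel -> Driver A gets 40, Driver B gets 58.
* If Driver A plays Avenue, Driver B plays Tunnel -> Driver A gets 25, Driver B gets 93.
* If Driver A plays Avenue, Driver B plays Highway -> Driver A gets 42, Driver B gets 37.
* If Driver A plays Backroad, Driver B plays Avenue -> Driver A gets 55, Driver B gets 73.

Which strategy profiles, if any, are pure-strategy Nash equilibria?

Driver A against Highway: payoffs 42, 47, 64, 80 → best response Backroad.
Driver A against Avenue: payoffs 16, 62, 83, 55 → best response Tunnel.
Driver A against Bridge: payoffs 39, 91, 55, 41 → best response Bridge.
Driver A against Tunnel: payoffs 25, 39, 50, 40 → best response Tunnel.
Driver B against Avenue: payoffs 37, 96, 77, 93 → best response Avenue.
Driver B against Bridge: payoffs 41, 17, 93, 62 → best response Bridge.
Driver B against Tunnel: payoffs 58, 71, 64, 99 → best response Tunnel.
Driver B against Backroad: payoffs 91, 73, 75, 58 → best response Highway.
Mutual best responses: (Bridge, Bridge); (Tunnel, Tunnel); (Backroad, Highway).

The pure Nash equilibria are (Bridge, Bridge); (Tunnel, Tunnel); (Backroad, Highway).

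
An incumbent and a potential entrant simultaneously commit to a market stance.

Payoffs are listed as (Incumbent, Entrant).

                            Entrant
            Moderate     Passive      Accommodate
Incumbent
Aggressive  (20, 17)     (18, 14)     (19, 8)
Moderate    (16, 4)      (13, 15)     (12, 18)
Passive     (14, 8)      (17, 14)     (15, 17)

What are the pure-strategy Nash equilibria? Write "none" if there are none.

For each player, find the best response to each opponent profile; mutual best responses are the pure NE.
Incumbent against Moderate: payoffs 20, 16, 14 → best response Aggressive.
Incumbent against Passive: payoffs 18, 13, 17 → best response Aggressive.
Incumbent against Accommodate: payoffs 19, 12, 15 → best response Aggressive.
Entrant against Aggressive: payoffs 17, 14, 8 → best response Moderate.
Entrant against Moderate: payoffs 4, 15, 18 → best response Accommodate.
Entrant against Passive: payoffs 8, 14, 17 → best response Accommodate.
Mutual best responses: (Aggressive, Moderate).

(Aggressive, Moderate)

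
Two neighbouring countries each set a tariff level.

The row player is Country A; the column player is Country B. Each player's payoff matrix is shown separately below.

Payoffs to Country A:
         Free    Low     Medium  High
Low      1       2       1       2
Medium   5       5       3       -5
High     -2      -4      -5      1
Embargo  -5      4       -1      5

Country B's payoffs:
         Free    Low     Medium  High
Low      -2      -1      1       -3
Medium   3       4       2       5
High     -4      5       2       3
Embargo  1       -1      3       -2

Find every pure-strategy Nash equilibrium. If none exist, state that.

none

Country A against Free: payoffs 1, 5, -2, -5 → best response Medium.
Country A against Low: payoffs 2, 5, -4, 4 → best response Medium.
Country A against Medium: payoffs 1, 3, -5, -1 → best response Medium.
Country A against High: payoffs 2, -5, 1, 5 → best response Embargo.
Country B against Low: payoffs -2, -1, 1, -3 → best response Medium.
Country B against Medium: payoffs 3, 4, 2, 5 → best response High.
Country B against High: payoffs -4, 5, 2, 3 → best response Low.
Country B against Embargo: payoffs 1, -1, 3, -2 → best response Medium.
No profile is a mutual best response for all players.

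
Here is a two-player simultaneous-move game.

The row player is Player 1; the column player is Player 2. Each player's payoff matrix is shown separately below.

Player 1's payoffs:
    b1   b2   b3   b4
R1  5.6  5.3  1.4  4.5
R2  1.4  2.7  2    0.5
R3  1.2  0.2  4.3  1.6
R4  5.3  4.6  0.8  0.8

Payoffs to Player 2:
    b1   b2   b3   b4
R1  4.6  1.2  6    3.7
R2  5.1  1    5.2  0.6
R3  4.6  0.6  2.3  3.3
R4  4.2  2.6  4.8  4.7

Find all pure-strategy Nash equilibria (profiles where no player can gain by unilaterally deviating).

Player 1 against b1: payoffs 5.6, 1.4, 1.2, 5.3 → best response R1.
Player 1 against b2: payoffs 5.3, 2.7, 0.2, 4.6 → best response R1.
Player 1 against b3: payoffs 1.4, 2, 4.3, 0.8 → best response R3.
Player 1 against b4: payoffs 4.5, 0.5, 1.6, 0.8 → best response R1.
Player 2 against R1: payoffs 4.6, 1.2, 6, 3.7 → best response b3.
Player 2 against R2: payoffs 5.1, 1, 5.2, 0.6 → best response b3.
Player 2 against R3: payoffs 4.6, 0.6, 2.3, 3.3 → best response b1.
Player 2 against R4: payoffs 4.2, 2.6, 4.8, 4.7 → best response b3.
No profile is a mutual best response for all players.

There is no pure-strategy Nash equilibrium.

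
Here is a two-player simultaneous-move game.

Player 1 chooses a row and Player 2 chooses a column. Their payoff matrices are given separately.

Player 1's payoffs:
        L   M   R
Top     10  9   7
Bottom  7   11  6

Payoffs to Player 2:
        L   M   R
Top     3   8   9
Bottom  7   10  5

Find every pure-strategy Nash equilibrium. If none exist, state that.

Pure-strategy Nash equilibria: (Top, R) and (Bottom, M)

Player 1 against L: payoffs 10, 7 → best response Top.
Player 1 against M: payoffs 9, 11 → best response Bottom.
Player 1 against R: payoffs 7, 6 → best response Top.
Player 2 against Top: payoffs 3, 8, 9 → best response R.
Player 2 against Bottom: payoffs 7, 10, 5 → best response M.
Mutual best responses: (Top, R); (Bottom, M).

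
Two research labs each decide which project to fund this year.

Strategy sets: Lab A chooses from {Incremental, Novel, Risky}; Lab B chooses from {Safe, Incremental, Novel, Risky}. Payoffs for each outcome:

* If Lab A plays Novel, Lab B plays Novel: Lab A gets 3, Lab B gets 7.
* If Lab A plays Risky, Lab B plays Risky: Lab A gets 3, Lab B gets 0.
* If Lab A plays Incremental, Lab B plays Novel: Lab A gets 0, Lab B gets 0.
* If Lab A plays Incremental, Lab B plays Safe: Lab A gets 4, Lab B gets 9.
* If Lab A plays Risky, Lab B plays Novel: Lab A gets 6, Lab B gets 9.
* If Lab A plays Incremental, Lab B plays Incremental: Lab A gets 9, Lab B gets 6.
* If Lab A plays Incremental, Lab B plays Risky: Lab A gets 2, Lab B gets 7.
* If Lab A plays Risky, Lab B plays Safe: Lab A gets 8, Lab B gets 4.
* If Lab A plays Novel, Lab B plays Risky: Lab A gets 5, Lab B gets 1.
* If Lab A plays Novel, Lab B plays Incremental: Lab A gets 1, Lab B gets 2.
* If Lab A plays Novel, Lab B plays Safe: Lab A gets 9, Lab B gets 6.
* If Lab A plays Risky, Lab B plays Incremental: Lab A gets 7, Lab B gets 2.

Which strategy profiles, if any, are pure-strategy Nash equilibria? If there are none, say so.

Check each profile: it is a Nash equilibrium iff no player can strictly gain by switching unilaterally.
(Incremental, Safe): Lab A can switch to Novel (4 → 9). Not NE.
(Incremental, Incremental): Lab B can switch to Safe (6 → 9). Not NE.
(Incremental, Novel): Lab A can switch to Novel (0 → 3). Not NE.
(Incremental, Risky): Lab A can switch to Novel (2 → 5). Not NE.
(Novel, Safe): Lab B can switch to Novel (6 → 7). Not NE.
(Novel, Incremental): Lab A can switch to Incremental (1 → 9). Not NE.
(Risky, Novel): Lab A gets 6, best alternative 3; Lab B gets 9, best alternative 4. No profitable deviation — NE.
(The remaining 5 profiles each have a profitable deviation by the same check.)

Pure NE: (Risky, Novel)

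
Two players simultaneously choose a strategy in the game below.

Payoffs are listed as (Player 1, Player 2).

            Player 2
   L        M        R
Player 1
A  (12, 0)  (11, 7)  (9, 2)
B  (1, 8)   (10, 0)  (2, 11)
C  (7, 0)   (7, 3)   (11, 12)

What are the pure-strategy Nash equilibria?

Pure-strategy Nash equilibria: (A, M) and (C, R)

Player 1 against L: payoffs 12, 1, 7 → best response A.
Player 1 against M: payoffs 11, 10, 7 → best response A.
Player 1 against R: payoffs 9, 2, 11 → best response C.
Player 2 against A: payoffs 0, 7, 2 → best response M.
Player 2 against B: payoffs 8, 0, 11 → best response R.
Player 2 against C: payoffs 0, 3, 12 → best response R.
Mutual best responses: (A, M); (C, R).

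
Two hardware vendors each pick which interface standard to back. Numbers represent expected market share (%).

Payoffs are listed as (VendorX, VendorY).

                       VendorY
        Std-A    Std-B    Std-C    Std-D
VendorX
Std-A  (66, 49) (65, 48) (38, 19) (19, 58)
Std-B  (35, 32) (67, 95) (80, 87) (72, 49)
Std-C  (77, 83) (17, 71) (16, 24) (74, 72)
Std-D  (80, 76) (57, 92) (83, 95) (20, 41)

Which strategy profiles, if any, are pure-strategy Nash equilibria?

For each strategy profile, look for a profitable unilateral deviation.
(Std-A, Std-A): VendorX can switch to Std-C (66 → 77). Not NE.
(Std-A, Std-B): VendorX can switch to Std-B (65 → 67). Not NE.
(Std-A, Std-C): VendorX can switch to Std-B (38 → 80). Not NE.
(Std-A, Std-D): VendorX can switch to Std-B (19 → 72). Not NE.
(Std-B, Std-A): VendorX can switch to Std-A (35 → 66). Not NE.
(Std-B, Std-B): VendorX gets 67, best alternative 65; VendorY gets 95, best alternative 87. No profitable deviation — NE.
(Std-B, Std-C): VendorX can switch to Std-D (80 → 83). Not NE.
(Std-D, Std-C): VendorX gets 83, best alternative 80; VendorY gets 95, best alternative 92. No profitable deviation — NE.
(The remaining 8 profiles each have a profitable deviation by the same check.)

The pure Nash equilibria are (Std-B, Std-B) and (Std-D, Std-C).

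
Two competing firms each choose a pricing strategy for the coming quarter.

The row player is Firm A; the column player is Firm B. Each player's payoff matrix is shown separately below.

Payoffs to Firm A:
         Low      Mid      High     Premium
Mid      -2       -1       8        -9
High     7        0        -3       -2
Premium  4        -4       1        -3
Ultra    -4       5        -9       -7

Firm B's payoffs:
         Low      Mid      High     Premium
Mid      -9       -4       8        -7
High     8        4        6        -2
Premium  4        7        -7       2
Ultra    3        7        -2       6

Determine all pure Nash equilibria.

(Mid, High), (High, Low), (Ultra, Mid)

Firm A against Low: payoffs -2, 7, 4, -4 → best response High.
Firm A against Mid: payoffs -1, 0, -4, 5 → best response Ultra.
Firm A against High: payoffs 8, -3, 1, -9 → best response Mid.
Firm A against Premium: payoffs -9, -2, -3, -7 → best response High.
Firm B against Mid: payoffs -9, -4, 8, -7 → best response High.
Firm B against High: payoffs 8, 4, 6, -2 → best response Low.
Firm B against Premium: payoffs 4, 7, -7, 2 → best response Mid.
Firm B against Ultra: payoffs 3, 7, -2, 6 → best response Mid.
Mutual best responses: (Mid, High); (High, Low); (Ultra, Mid).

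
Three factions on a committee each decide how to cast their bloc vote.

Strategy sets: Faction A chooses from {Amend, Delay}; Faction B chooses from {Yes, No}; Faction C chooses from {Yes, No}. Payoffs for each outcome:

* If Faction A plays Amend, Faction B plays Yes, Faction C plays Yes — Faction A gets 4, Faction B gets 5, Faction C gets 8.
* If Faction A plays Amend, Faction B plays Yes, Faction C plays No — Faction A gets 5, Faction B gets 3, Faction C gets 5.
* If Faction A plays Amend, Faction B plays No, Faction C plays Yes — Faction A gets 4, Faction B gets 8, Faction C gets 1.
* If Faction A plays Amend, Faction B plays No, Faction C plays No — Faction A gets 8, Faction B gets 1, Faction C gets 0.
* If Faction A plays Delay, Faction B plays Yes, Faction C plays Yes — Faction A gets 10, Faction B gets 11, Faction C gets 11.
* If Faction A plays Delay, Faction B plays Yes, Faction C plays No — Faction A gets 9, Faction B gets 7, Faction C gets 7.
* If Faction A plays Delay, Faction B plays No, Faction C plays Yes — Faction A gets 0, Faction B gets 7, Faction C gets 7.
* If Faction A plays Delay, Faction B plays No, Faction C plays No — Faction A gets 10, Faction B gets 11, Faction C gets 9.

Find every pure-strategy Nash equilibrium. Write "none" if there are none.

Pure-strategy Nash equilibria: (Amend, No, Yes), (Delay, Yes, Yes), (Delay, No, No)

Faction A against (Yes, Yes): payoffs 4, 10 → best response Delay.
Faction A against (Yes, No): payoffs 5, 9 → best response Delay.
Faction A against (No, Yes): payoffs 4, 0 → best response Amend.
Faction A against (No, No): payoffs 8, 10 → best response Delay.
Faction B against (Amend, Yes): payoffs 5, 8 → best response No.
Faction B against (Amend, No): payoffs 3, 1 → best response Yes.
Faction B against (Delay, Yes): payoffs 11, 7 → best response Yes.
Faction B against (Delay, No): payoffs 7, 11 → best response No.
Faction C against (Amend, Yes): payoffs 8, 5 → best response Yes.
Faction C against (Amend, No): payoffs 1, 0 → best response Yes.
Faction C against (Delay, Yes): payoffs 11, 7 → best response Yes.
Faction C against (Delay, No): payoffs 7, 9 → best response No.
Mutual best responses: (Amend, No, Yes); (Delay, Yes, Yes); (Delay, No, No).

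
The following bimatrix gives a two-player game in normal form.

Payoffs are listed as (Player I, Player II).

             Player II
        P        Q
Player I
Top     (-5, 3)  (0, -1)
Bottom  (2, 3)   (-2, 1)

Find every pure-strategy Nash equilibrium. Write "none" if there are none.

(Top, P): Player I can switch to Bottom (-5 → 2). Not NE.
(Top, Q): Player II can switch to P (-1 → 3). Not NE.
(Bottom, P): Player I gets 2, best alternative -5; Player II gets 3, best alternative 1. No profitable deviation — NE.
(Bottom, Q): Player I can switch to Top (-2 → 0). Not NE.

(Bottom, P)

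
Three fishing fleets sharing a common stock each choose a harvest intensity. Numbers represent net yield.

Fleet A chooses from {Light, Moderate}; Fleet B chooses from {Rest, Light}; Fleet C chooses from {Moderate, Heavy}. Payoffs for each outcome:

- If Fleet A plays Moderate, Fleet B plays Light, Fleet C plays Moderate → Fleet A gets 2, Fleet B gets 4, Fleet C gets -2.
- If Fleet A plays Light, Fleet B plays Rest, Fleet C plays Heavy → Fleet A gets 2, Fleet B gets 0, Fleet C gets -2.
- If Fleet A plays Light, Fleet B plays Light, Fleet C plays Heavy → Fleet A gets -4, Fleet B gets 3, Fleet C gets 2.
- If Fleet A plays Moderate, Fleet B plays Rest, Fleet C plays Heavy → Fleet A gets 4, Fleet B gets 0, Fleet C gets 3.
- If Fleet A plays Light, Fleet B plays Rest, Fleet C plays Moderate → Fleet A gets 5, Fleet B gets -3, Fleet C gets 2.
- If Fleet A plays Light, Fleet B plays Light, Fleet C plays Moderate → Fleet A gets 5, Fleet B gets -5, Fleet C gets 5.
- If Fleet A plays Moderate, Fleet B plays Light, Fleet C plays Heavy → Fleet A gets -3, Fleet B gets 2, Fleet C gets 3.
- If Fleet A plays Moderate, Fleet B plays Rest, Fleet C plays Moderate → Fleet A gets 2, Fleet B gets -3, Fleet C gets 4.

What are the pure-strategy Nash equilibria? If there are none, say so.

(Light, Rest, Moderate): Fleet A gets 5, best alternative 2; Fleet B gets -3, best alternative -5; Fleet C gets 2, best alternative -2. No profitable deviation — NE.
(Light, Rest, Heavy): Fleet A can switch to Moderate (2 → 4). Not NE.
(Light, Light, Moderate): Fleet B can switch to Rest (-5 → -3). Not NE.
(Light, Light, Heavy): Fleet A can switch to Moderate (-4 → -3). Not NE.
(Moderate, Rest, Moderate): Fleet A can switch to Light (2 → 5). Not NE.
(Moderate, Rest, Heavy): Fleet B can switch to Light (0 → 2). Not NE.
(Moderate, Light, Moderate): Fleet A can switch to Light (2 → 5). Not NE.
(Moderate, Light, Heavy): Fleet A gets -3, best alternative -4; Fleet B gets 2, best alternative 0; Fleet C gets 3, best alternative -2. No profitable deviation — NE.

The pure Nash equilibria are (Light, Rest, Moderate), (Moderate, Light, Heavy).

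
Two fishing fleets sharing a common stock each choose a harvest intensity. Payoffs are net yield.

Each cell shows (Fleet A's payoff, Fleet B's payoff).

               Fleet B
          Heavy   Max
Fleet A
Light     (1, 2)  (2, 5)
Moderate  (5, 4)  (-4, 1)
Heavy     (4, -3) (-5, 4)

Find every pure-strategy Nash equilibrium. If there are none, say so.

Fleet A against Heavy: payoffs 1, 5, 4 → best response Moderate.
Fleet A against Max: payoffs 2, -4, -5 → best response Light.
Fleet B against Light: payoffs 2, 5 → best response Max.
Fleet B against Moderate: payoffs 4, 1 → best response Heavy.
Fleet B against Heavy: payoffs -3, 4 → best response Max.
Mutual best responses: (Light, Max); (Moderate, Heavy).

The pure Nash equilibria are (Light, Max), (Moderate, Heavy).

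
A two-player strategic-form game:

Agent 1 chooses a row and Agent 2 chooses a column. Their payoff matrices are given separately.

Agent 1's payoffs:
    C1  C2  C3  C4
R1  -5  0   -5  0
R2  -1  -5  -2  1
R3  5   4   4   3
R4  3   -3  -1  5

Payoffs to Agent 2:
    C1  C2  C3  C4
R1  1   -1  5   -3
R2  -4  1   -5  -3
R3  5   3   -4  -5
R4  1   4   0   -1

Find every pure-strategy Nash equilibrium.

(R1, C1): Agent 1 can switch to R2 (-5 → -1). Not NE.
(R1, C2): Agent 1 can switch to R3 (0 → 4). Not NE.
(R1, C3): Agent 1 can switch to R2 (-5 → -2). Not NE.
(R1, C4): Agent 1 can switch to R2 (0 → 1). Not NE.
(R2, C1): Agent 1 can switch to R3 (-1 → 5). Not NE.
(R2, C2): Agent 1 can switch to R1 (-5 → 0). Not NE.
(R2, C3): Agent 1 can switch to R3 (-2 → 4). Not NE.
(R2, C4): Agent 1 can switch to R3 (1 → 3). Not NE.
(R3, C1): Agent 1 gets 5, best alternative 3; Agent 2 gets 5, best alternative 3. No profitable deviation — NE.
(The remaining 7 profiles each have a profitable deviation by the same check.)

Pure NE: (R3, C1)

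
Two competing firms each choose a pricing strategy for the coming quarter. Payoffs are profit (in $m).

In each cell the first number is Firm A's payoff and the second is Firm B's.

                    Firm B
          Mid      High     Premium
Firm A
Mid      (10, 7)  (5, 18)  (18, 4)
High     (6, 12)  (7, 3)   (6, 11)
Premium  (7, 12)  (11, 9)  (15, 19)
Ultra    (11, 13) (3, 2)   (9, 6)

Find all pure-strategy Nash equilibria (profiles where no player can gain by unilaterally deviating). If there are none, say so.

Firm A against Mid: payoffs 10, 6, 7, 11 → best response Ultra.
Firm A against High: payoffs 5, 7, 11, 3 → best response Premium.
Firm A against Premium: payoffs 18, 6, 15, 9 → best response Mid.
Firm B against Mid: payoffs 7, 18, 4 → best response High.
Firm B against High: payoffs 12, 3, 11 → best response Mid.
Firm B against Premium: payoffs 12, 9, 19 → best response Premium.
Firm B against Ultra: payoffs 13, 2, 6 → best response Mid.
Mutual best responses: (Ultra, Mid).

The unique pure-strategy Nash equilibrium is (Ultra, Mid).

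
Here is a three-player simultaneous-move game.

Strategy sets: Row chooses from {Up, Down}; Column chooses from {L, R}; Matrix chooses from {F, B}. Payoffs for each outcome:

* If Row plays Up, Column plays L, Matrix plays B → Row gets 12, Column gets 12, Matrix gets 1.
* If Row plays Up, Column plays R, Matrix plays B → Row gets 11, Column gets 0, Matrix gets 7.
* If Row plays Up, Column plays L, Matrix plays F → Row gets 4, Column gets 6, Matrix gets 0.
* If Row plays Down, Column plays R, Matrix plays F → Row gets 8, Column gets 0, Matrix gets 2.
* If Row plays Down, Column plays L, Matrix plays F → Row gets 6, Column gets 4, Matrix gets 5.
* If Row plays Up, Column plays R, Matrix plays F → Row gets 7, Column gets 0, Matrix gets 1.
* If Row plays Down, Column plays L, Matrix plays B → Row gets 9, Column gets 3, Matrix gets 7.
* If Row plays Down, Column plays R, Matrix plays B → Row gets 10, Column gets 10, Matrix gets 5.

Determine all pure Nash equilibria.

The unique pure-strategy Nash equilibrium is (Up, L, B).

(Up, L, F): Row can switch to Down (4 → 6). Not NE.
(Up, L, B): Row gets 12, best alternative 9; Column gets 12, best alternative 0; Matrix gets 1, best alternative 0. No profitable deviation — NE.
(Up, R, F): Row can switch to Down (7 → 8). Not NE.
(Up, R, B): Column can switch to L (0 → 12). Not NE.
(Down, L, F): Matrix can switch to B (5 → 7). Not NE.
(Down, L, B): Row can switch to Up (9 → 12). Not NE.
(Down, R, F): Column can switch to L (0 → 4). Not NE.
(Down, R, B): Row can switch to Up (10 → 11). Not NE.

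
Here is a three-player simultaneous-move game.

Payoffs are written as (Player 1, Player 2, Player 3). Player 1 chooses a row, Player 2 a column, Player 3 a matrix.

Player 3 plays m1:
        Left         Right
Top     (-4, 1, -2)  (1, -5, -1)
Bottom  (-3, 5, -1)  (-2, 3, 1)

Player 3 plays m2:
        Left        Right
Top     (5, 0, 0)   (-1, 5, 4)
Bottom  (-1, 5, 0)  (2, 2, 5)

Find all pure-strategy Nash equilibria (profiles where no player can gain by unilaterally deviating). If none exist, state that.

none

Check each profile: it is a Nash equilibrium iff no player can strictly gain by switching unilaterally.
(Top, Left, m1): Player 1 can switch to Bottom (-4 → -3). Not NE.
(Top, Left, m2): Player 2 can switch to Right (0 → 5). Not NE.
(Top, Right, m1): Player 2 can switch to Left (-5 → 1). Not NE.
(Top, Right, m2): Player 1 can switch to Bottom (-1 → 2). Not NE.
(Bottom, Left, m1): Player 3 can switch to m2 (-1 → 0). Not NE.
(Bottom, Left, m2): Player 1 can switch to Top (-1 → 5). Not NE.
(The remaining 2 profiles each have a profitable deviation by the same check.)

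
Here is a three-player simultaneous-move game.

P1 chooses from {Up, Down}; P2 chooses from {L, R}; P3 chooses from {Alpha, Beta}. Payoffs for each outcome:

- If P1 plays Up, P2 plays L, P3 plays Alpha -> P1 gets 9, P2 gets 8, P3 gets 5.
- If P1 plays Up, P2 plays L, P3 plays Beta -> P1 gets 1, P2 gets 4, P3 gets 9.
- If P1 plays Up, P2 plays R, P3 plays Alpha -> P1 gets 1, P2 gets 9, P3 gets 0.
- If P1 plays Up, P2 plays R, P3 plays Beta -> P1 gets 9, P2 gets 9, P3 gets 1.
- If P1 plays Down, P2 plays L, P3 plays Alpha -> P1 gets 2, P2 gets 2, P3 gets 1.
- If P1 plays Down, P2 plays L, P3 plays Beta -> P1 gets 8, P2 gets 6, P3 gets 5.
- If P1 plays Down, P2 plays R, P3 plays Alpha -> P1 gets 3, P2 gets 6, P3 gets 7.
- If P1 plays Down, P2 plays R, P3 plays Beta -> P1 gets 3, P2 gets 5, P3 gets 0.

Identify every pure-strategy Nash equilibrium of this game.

(Up, R, Beta); (Down, L, Beta); (Down, R, Alpha)

Mark each player's best response to every combination of opponents' strategies; a profile where every player is best-responding is a pure Nash equilibrium.
P1 against (L, Alpha): payoffs 9, 2 → best response Up.
P1 against (L, Beta): payoffs 1, 8 → best response Down.
P1 against (R, Alpha): payoffs 1, 3 → best response Down.
P1 against (R, Beta): payoffs 9, 3 → best response Up.
P2 against (Up, Alpha): payoffs 8, 9 → best response R.
P2 against (Up, Beta): payoffs 4, 9 → best response R.
P2 against (Down, Alpha): payoffs 2, 6 → best response R.
P2 against (Down, Beta): payoffs 6, 5 → best response L.
P3 against (Up, L): payoffs 5, 9 → best response Beta.
P3 against (Up, R): payoffs 0, 1 → best response Beta.
P3 against (Down, L): payoffs 1, 5 → best response Beta.
P3 against (Down, R): payoffs 7, 0 → best response Alpha.
Mutual best responses: (Up, R, Beta); (Down, L, Beta); (Down, R, Alpha).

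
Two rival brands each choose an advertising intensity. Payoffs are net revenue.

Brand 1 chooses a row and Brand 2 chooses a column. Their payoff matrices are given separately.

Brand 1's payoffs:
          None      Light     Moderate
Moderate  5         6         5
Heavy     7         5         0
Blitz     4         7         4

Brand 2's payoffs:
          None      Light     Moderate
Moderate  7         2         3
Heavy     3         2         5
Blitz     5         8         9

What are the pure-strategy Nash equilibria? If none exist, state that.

There is no pure-strategy Nash equilibrium.

Brand 1 against None: payoffs 5, 7, 4 → best response Heavy.
Brand 1 against Light: payoffs 6, 5, 7 → best response Blitz.
Brand 1 against Moderate: payoffs 5, 0, 4 → best response Moderate.
Brand 2 against Moderate: payoffs 7, 2, 3 → best response None.
Brand 2 against Heavy: payoffs 3, 2, 5 → best response Moderate.
Brand 2 against Blitz: payoffs 5, 8, 9 → best response Moderate.
No profile is a mutual best response for all players.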